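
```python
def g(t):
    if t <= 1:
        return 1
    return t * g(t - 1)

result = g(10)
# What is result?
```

g(10) = 10 * 9 * 8 * 7 * 6 * 5 * 4 * 3 * 2 * 1 = 3628800

Answer: 3628800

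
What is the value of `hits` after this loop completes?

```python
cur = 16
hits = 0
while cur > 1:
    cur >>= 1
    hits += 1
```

Count right shifts until 1
`hits` takes the values: 0 → 1 → 2 → 3 → 4

Answer: 4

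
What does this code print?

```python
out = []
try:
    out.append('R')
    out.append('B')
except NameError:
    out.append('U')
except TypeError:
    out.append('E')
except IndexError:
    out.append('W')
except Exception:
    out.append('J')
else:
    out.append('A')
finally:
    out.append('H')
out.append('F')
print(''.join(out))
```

Execution trace: 'R' (try body) → 'B' (try body, no exception) → 'A' (else) → 'H' (finally) → 'F' (after the try/except). Output: RBAHF

Answer: RBAHF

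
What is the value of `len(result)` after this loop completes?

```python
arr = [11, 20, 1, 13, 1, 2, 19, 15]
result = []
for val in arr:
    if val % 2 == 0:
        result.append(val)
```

Count even numbers in [11, 20, 1, 13, 1, 2, 19, 15]
`result` takes the values: [] → [20] → [20, 2]
So `len(result)` = 2

Answer: 2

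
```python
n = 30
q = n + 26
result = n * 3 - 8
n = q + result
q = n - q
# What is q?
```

Trace:
`n = 30` → n = 30
`q = n + 26` → q = 56
`result = n * 3 - 8` → result = 82
`n = q + result` → n = 138
`q = n - q` → q = 82
So q = 82

Answer: 82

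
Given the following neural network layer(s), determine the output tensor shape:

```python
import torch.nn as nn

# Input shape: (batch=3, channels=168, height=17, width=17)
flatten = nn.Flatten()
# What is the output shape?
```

Input: (3, 168, 17, 17) -> Output: (3, 48552)

Answer: (3, 48552)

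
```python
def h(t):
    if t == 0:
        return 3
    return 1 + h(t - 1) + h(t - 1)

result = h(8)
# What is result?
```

h(t) = 1 + 2·h(t-1), h(0)=3. Closed form: (3+1)·2^8 - 1 = 1023.

Answer: 1023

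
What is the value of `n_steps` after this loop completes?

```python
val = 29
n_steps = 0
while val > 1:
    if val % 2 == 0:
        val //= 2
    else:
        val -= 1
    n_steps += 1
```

Steps to reduce 29 to 1
`n_steps` takes the values: 0 → 1 → 2 → 3 → 4 → 5 → 6 → 7

Answer: 7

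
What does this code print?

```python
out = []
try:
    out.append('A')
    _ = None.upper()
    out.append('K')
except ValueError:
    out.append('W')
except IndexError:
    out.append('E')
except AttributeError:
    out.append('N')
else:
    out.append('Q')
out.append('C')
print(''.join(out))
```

Execution trace: 'A' (try body) → 'N' (except AttributeError) → 'C' (after the try/except). Output: ANC

Answer: ANC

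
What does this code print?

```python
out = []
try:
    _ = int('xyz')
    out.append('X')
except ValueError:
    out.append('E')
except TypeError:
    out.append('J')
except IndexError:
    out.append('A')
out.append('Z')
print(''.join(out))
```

Execution trace: 'E' (except ValueError) → 'Z' (after the try/except). Output: EZ

Answer: EZ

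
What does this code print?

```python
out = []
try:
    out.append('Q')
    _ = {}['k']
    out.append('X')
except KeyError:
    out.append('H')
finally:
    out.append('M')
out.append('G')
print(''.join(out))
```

Execution trace: 'Q' (try body) → 'H' (except KeyError) → 'M' (finally) → 'G' (after the try/except). Output: QHMG

Answer: QHMG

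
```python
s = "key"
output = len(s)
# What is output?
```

Trace:
`s = "key"` → s = 'key'
`output = len(s)` → output = 3
So output = 3

Answer: 3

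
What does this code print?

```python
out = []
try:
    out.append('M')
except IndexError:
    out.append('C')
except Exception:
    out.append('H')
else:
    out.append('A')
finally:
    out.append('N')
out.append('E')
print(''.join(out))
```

Execution trace: 'M' (try body, no exception) → 'A' (else) → 'N' (finally) → 'E' (after the try/except). Output: MANE

Answer: MANE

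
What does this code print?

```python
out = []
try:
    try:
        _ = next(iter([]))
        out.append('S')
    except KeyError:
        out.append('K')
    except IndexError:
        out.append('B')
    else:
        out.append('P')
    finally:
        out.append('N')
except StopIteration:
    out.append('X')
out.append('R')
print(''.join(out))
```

Execution trace: 'N' (finally) → 'X' (outer except StopIteration) → 'R' (after the try/except). Output: NXR

Answer: NXR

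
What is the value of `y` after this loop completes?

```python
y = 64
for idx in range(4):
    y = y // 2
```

Halve 4 times: 64 // 2^4 = 4
`y` takes the values: 64 → 32 → 16 → 8 → 4

Answer: 4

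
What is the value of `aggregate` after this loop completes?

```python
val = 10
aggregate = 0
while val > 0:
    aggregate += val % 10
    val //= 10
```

Sum digits of 10
`aggregate` takes the values: 0 → 1

Answer: 1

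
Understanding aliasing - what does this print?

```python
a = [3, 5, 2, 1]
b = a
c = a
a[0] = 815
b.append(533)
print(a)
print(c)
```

Key concept: multiple aliases.
Step by step:
`a = [3, 5, 2, 1]` → a = [3, 5, 2, 1]
`b = a` → b = [3, 5, 2, 1] (same object as a)
`c = a` → c = [3, 5, 2, 1] (same object as a, b)
`a[0] = 815` → a = [815, 5, 2, 1] (same object as b, c); b = [815, 5, 2, 1] (same object as a, c); c = [815, 5, 2, 1] (same object as a, b)
`b.append(533)` → a = [815, 5, 2, 1, 533] (same object as b, c); b = [815, 5, 2, 1, 533] (same object as a, c); c = [815, 5, 2, 1, 533] (same object as a, b)
`print(a)` → prints [815, 5, 2, 1, 533]
`print(c)` → prints [815, 5, 2, 1, 533]

Answer:
[815, 5, 2, 1, 533]
[815, 5, 2, 1, 533]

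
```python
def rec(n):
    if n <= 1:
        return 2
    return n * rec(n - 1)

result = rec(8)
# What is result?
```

rec(8) = 8 * 7 * 6 * 5 * 4 * 3 * 2 * 2 = 80640

Answer: 80640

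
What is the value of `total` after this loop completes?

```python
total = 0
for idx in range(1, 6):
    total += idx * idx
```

Sum of squares 1² to 5² = 55
`total` takes the values: 0 → 1 → 5 → 14 → 30 → 55

Answer: 55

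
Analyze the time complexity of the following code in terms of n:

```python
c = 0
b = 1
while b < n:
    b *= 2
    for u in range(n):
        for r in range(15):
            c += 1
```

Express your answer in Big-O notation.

Each loop level contributes: log n × n × 1. Multiplying the contributions gives O(n log n).

Answer: O(n log n)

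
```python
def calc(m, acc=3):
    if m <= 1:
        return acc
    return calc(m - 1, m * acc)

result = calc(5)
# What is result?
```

Accumulator trace (n, acc): (5, 3) -> (4, 15) -> (3, 60) -> (2, 180) -> (1, 360) -> return 360

Answer: 360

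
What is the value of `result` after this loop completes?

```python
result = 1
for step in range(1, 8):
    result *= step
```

7! = 5040
`result` takes the values: 1 → 2 → 6 → 24 → 120 → 720 → 5040

Answer: 5040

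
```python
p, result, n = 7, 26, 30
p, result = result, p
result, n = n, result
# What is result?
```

Trace:
`p, result, n = 7, 26, 30` → p = 7; result = 26; n = 30
`p, result = result, p` → p = 26; result = 7
`result, n = n, result` → result = 30; n = 7
So result = 30

Answer: 30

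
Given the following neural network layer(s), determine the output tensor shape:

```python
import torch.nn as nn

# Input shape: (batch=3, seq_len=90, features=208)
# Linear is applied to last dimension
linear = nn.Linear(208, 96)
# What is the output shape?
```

Input: (3, 90, 208) -> Output: (3, 90, 96)

Answer: (3, 90, 96)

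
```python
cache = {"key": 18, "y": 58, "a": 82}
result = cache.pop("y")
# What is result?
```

Trace:
`cache = {"key": 18, "y": 58, "a": 82}` → cache = {'key': 18, 'y': 58, 'a': 82}
`result = cache.pop("y")` → cache = {'key': 18, 'a': 82}; result = 58
So result = 58

Answer: 58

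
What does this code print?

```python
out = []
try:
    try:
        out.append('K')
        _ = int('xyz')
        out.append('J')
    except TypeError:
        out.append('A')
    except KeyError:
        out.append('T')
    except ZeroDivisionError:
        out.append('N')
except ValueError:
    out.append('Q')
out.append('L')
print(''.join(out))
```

Execution trace: 'K' (try body) → 'Q' (outer except ValueError) → 'L' (after the try/except). Output: KQL

Answer: KQL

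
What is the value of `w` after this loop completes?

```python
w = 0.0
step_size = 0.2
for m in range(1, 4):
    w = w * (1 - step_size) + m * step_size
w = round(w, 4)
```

Moving average with lr=0.2
`w` takes the values: 0.0 → 0.2 → 0.56 → 1.048

Answer: 1.048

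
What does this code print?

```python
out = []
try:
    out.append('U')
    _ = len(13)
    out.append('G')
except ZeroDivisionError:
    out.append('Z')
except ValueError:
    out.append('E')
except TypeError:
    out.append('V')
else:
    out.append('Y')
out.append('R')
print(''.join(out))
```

Execution trace: 'U' (try body) → 'V' (except TypeError) → 'R' (after the try/except). Output: UVR

Answer: UVR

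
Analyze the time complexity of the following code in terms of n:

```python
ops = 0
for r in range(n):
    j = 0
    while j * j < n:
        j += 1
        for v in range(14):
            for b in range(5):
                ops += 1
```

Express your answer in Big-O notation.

Each loop level contributes: n × √n × 1 × 1. Multiplying the contributions gives O(n√n).

Answer: O(n√n)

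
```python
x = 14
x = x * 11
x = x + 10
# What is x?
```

Trace:
`x = 14` → x = 14
`x = x * 11` → x = 154
`x = x + 10` → x = 164
So x = 164

Answer: 164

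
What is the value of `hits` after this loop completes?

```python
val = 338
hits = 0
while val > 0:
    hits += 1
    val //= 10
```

Count digits by repeated division by 10
`hits` takes the values: 0 → 1 → 2 → 3

Answer: 3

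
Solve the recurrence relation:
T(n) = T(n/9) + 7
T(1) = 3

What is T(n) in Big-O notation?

Each step divides n by 9 and adds 7. After log_9(n) steps we reach T(1)=3. So T(n) = 7·log_9(n) + 3 = O(log n).

Answer: O(log n)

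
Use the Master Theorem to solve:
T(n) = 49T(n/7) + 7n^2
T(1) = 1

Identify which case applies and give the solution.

a=49, b=7, f(n)=7n^2. log_7(49) = 2. Since c=2 = 2, Case 2 applies: T(n) = Θ(n^log_b(a) · log n) = O(n^2 log n).

Answer: O(n^2 log n) - Case 2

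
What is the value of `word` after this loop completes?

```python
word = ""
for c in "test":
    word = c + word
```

Reverse 'test'
`word` takes the values: "" → "t" → "et" → "set" → "tset"

Answer: "tset"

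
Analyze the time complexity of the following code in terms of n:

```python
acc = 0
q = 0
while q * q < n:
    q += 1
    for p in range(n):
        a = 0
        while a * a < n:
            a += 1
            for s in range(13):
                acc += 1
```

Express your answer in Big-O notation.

Each loop level contributes: √n × n × √n × 1. Multiplying the contributions gives O(n^2).

Answer: O(n^2)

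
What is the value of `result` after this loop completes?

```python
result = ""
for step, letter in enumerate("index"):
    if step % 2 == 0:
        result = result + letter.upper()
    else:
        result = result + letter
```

Uppercase even positions in 'index'
`result` takes the values: "" → "I" → "In" → "InD" → "InDe" → "InDeX"

Answer: "InDeX"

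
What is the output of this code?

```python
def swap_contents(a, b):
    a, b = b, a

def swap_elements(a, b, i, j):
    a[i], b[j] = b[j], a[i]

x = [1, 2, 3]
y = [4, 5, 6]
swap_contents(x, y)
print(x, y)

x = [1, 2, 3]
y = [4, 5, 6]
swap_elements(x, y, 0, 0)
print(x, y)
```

Key concept: parameter rebinding vs mutation.
Step by step:
`x = [1, 2, 3]` → x = [1, 2, 3]
`y = [4, 5, 6]` → y = [4, 5, 6]
`swap_contents(x, y)` → no visible change to tracked variables
`print(x, y)` → prints [1, 2, 3] [4, 5, 6]
`x = [1, 2, 3]` → x = [1, 2, 3]
`y = [4, 5, 6]` → y = [4, 5, 6]
`swap_elements(x, y, 0, 0)` → x = [4, 2, 3]; y = [1, 5, 6]
`print(x, y)` → prints [4, 2, 3] [1, 5, 6]

Answer:
[1, 2, 3] [4, 5, 6]
[4, 2, 3] [1, 5, 6]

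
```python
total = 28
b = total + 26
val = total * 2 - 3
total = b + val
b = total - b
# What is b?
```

Trace:
`total = 28` → total = 28
`b = total + 26` → b = 54
`val = total * 2 - 3` → val = 53
`total = b + val` → total = 107
`b = total - b` → b = 53
So b = 53

Answer: 53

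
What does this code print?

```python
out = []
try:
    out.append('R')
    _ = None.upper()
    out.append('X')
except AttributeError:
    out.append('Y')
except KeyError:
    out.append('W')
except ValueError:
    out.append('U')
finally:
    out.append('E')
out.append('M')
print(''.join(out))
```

Execution trace: 'R' (try body) → 'Y' (except AttributeError) → 'E' (finally) → 'M' (after the try/except). Output: RYEM

Answer: RYEM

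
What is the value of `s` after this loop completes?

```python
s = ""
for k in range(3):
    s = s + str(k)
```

Concatenate digits 0 to 2
`s` takes the values: "" → "0" → "01" → "012"

Answer: "012"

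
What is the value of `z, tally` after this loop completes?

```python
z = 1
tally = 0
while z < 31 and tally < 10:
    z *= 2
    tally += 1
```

Double until >= 31 or 10 iterations
`z, tally` takes the values: (1, 0) → (2, 0) → (2, 1) → (4, 1) → (4, 2) → (8, 2) → (8, 3) → (16, 3) → (16, 4) → (32, 4) → (32, 5)

Answer: 32, 5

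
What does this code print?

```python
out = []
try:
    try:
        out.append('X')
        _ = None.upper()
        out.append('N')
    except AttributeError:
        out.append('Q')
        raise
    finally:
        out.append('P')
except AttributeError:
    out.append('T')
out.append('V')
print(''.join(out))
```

Execution trace: 'X' (inner try body) → 'Q' (inner except AttributeError) → 'P' (inner finally) → 'T' (outer except AttributeError) → 'V' (after the try/except). Output: XQPTV

Answer: XQPTV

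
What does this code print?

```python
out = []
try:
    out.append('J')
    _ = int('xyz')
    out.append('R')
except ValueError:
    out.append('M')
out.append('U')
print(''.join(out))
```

Execution trace: 'J' (try body) → 'M' (except ValueError) → 'U' (after the try/except). Output: JMU

Answer: JMU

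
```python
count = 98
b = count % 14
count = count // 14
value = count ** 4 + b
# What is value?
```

Trace:
`count = 98` → count = 98
`b = count % 14` → b = 0
`count = count // 14` → count = 7
`value = count ** 4 + b` → value = 2401
So value = 2401

Answer: 2401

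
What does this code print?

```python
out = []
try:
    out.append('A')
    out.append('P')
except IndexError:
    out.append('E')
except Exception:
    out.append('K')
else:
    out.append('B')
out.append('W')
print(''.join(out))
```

Execution trace: 'A' (try body) → 'P' (try body, no exception) → 'B' (else) → 'W' (after the try/except). Output: APBW

Answer: APBW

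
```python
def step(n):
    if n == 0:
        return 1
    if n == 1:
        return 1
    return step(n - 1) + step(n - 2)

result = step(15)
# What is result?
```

Build up from base cases: step(0)=1, step(1)=1, step(2)=2, step(3)=3, step(4)=5, step(5)=8, step(6)=13, ..., step(15)=987

Answer: 987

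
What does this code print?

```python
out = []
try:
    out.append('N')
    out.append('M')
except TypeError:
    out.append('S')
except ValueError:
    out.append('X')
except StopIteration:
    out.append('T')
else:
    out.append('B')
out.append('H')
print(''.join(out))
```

Execution trace: 'N' (try body) → 'M' (try body, no exception) → 'B' (else) → 'H' (after the try/except). Output: NMBH

Answer: NMBH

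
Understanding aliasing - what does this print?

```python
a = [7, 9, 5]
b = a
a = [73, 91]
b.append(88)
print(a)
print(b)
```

Key concept: rebinding vs mutation: a is rebound to a new list, b still points at the original.
Step by step:
`a = [7, 9, 5]` → a = [7, 9, 5]
`b = a` → b = [7, 9, 5] (same object as a)
`a = [73, 91]` → a = [73, 91]
`b.append(88)` → b = [7, 9, 5, 88]
`print(a)` → prints [73, 91]
`print(b)` → prints [7, 9, 5, 88]

Answer:
[73, 91]
[7, 9, 5, 88]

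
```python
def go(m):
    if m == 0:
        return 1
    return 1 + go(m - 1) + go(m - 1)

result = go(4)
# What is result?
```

go(m) = 1 + 2·go(m-1), go(0)=1. Closed form: (1+1)·2^4 - 1 = 31.

Answer: 31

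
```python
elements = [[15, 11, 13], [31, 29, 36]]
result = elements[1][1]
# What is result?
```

Trace:
`elements = [[15, 11, 13], [31, 29, 36]]` → elements = [[15, 11, 13], [31, 29, 36]]
`result = elements[1][1]` → result = 29
So result = 29

Answer: 29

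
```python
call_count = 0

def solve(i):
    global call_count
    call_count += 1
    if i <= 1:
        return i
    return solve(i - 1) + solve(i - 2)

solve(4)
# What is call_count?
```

Calls(i) = 1 + Calls(i-1) + Calls(i-2); Calls(0)=Calls(1)=1. For i=4 this gives 9.

Answer: 9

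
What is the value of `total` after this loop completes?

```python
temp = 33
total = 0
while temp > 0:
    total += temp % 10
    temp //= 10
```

Sum digits of 33
`total` takes the values: 0 → 3 → 6

Answer: 6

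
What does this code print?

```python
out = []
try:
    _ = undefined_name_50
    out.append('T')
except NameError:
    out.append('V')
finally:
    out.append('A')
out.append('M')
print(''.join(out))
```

Execution trace: 'V' (except NameError) → 'A' (finally) → 'M' (after the try/except). Output: VAM

Answer: VAM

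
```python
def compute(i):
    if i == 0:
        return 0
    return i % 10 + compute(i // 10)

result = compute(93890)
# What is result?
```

Sum of digits of 93890: 0 + 9 + 8 + 3 + 9 = 29

Answer: 29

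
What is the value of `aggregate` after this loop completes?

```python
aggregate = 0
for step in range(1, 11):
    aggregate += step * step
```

Sum of squares 1² to 10² = 385
`aggregate` takes the values: 0 → 1 → 5 → 14 → 30 → 55 → 91 → 140 → 204 → 285 → 385

Answer: 385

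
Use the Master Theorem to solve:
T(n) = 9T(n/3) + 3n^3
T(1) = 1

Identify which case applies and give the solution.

a=9, b=3, f(n)=3n^3. log_3(9) = 2. Since c=3 > 2 and the regularity condition holds (9(n/3)^3 = (9/3^3)n^3 with 9/3^3 < 1), Case 3 applies: T(n) = Θ(f(n)) = O(n^3).

Answer: O(n^3) - Case 3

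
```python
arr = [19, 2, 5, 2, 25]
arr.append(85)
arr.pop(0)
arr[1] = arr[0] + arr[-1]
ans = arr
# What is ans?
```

Trace:
`arr = [19, 2, 5, 2, 25]` → arr = [19, 2, 5, 2, 25]
`arr.append(85)` → arr = [19, 2, 5, 2, 25, 85]
`arr.pop(0)` → arr = [2, 5, 2, 25, 85]
`arr[1] = arr[0] + arr[-1]` → arr = [2, 87, 2, 25, 85]
`ans = arr` → ans = [2, 87, 2, 25, 85]
So ans = [2, 87, 2, 25, 85]

Answer: [2, 87, 2, 25, 85]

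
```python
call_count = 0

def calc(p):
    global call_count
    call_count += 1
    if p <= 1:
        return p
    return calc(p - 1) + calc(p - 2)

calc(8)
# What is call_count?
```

Calls(p) = 1 + Calls(p-1) + Calls(p-2); Calls(0)=Calls(1)=1. For p=8 this gives 67.

Answer: 67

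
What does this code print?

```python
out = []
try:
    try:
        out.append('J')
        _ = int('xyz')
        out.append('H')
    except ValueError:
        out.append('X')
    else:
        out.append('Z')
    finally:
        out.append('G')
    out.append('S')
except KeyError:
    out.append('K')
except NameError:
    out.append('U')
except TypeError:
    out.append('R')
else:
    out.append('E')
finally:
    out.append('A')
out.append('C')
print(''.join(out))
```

Execution trace: 'J' (inner try body) → 'X' (inner except ValueError) → 'G' (inner finally) → 'S' (try body, no exception) → 'E' (else) → 'A' (finally) → 'C' (after the try/except). Output: JXGSEAC

Answer: JXGSEAC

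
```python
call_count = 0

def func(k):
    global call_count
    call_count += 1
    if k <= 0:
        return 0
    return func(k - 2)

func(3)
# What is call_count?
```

Linear recursion stepping by 2: 3 calls from k=3 down to ≤0.

Answer: 3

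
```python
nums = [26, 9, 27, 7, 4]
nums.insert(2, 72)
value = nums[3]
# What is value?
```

Trace:
`nums = [26, 9, 27, 7, 4]` → nums = [26, 9, 27, 7, 4]
`nums.insert(2, 72)` → nums = [26, 9, 72, 27, 7, 4]
`value = nums[3]` → value = 27
So value = 27

Answer: 27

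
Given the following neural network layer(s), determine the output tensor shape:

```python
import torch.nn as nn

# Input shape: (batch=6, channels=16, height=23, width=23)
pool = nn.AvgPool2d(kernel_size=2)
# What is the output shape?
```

Input: (6, 16, 23, 23) -> Output: (6, 16, 11, 11)

Answer: (6, 16, 11, 11)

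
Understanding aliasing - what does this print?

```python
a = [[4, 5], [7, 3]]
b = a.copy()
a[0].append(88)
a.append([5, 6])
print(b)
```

Key concept: shallow copy with nested lists.
Step by step:
`a = [[4, 5], [7, 3]]` → a = [[4, 5], [7, 3]]
`b = a.copy()` → b = [[4, 5], [7, 3]]
`a[0].append(88)` → a = [[4, 5, 88], [7, 3]]; b = [[4, 5, 88], [7, 3]]
`a.append([5, 6])` → a = [[4, 5, 88], [7, 3], [5, 6]]
`print(b)` → prints [[4, 5, 88], [7, 3]]

Answer: [[4, 5, 88], [7, 3]]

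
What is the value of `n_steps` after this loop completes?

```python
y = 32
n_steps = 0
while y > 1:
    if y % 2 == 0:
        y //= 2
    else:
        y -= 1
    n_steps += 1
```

Steps to reduce 32 to 1
`n_steps` takes the values: 0 → 1 → 2 → 3 → 4 → 5

Answer: 5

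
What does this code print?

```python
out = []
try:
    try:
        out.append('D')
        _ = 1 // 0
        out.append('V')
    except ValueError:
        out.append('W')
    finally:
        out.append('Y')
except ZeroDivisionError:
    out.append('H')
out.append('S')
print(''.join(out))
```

Execution trace: 'D' (try body) → 'Y' (finally) → 'H' (outer except ZeroDivisionError) → 'S' (after the try/except). Output: DYHS

Answer: DYHS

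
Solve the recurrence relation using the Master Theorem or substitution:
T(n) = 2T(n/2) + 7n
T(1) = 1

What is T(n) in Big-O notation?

By Master Theorem: a=2, b=2, f(n)=7n. Since log_2(2) = 1 and f(n) = Θ(n^1), Case 2 applies. T(n) = O(n log n).

Answer: O(n log n)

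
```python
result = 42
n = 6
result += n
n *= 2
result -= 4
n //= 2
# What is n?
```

Trace:
`result = 42` → result = 42
`n = 6` → n = 6
`result += n` → result = 48
`n *= 2` → n = 12
`result -= 4` → result = 44
`n //= 2` → n = 6
So n = 6

Answer: 6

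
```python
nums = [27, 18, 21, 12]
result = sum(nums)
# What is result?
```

Trace:
`nums = [27, 18, 21, 12]` → nums = [27, 18, 21, 12]
`result = sum(nums)` → result = 78
So result = 78

Answer: 78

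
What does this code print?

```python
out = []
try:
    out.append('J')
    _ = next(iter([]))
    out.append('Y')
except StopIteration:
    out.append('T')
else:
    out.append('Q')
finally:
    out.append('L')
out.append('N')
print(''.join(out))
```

Execution trace: 'J' (try body) → 'T' (except StopIteration) → 'L' (finally) → 'N' (after the try/except). Output: JTLN

Answer: JTLN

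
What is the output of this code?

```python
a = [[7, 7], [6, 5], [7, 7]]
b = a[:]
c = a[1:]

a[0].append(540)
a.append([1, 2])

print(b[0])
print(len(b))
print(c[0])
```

Key concept: slice with nested mutation.
Step by step:
`a = [[7, 7], [6, 5], [7, 7]]` → a = [[7, 7], [6, 5], [7, 7]]
`b = a[:]` → b = [[7, 7], [6, 5], [7, 7]]
`c = a[1:]` → c = [[6, 5], [7, 7]]
`a[0].append(540)` → a = [[7, 7, 540], [6, 5], [7, 7]]; b = [[7, 7, 540], [6, 5], [7, 7]]
`a.append([1, 2])` → a = [[7, 7, 540], [6, 5], [7, 7], [1, 2]]
`print(b[0])` → prints [7, 7, 540]
`print(len(b))` → prints 3
`print(c[0])` → prints [6, 5]

Answer:
[7, 7, 540]
3
[6, 5]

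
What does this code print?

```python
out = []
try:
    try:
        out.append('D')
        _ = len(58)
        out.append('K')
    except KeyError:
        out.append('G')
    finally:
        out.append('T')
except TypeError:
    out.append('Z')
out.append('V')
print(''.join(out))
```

Execution trace: 'D' (inner try body) → 'T' (inner finally) → 'Z' (outer except TypeError) → 'V' (after the try/except). Output: DTZV

Answer: DTZV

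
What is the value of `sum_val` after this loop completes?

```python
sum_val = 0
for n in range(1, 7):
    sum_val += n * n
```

Sum of squares 1² to 6² = 91
`sum_val` takes the values: 0 → 1 → 5 → 14 → 30 → 55 → 91

Answer: 91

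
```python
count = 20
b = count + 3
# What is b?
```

Trace:
`count = 20` → count = 20
`b = count + 3` → b = 23
So b = 23

Answer: 23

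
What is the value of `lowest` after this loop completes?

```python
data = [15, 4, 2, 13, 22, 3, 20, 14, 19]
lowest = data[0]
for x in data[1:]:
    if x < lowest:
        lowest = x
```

Minimum of [15, 4, 2, 13, 22, 3, 20, 14, 19]
`lowest` takes the values: 15 → 4 → 2

Answer: 2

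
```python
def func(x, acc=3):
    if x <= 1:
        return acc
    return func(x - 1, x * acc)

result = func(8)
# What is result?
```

Accumulator trace (n, acc): (8, 3) -> (7, 24) -> (6, 168) -> (5, 1008) -> (4, 5040) -> (3, 20160) -> (2, 60480) -> (1, 120960) -> return 120960

Answer: 120960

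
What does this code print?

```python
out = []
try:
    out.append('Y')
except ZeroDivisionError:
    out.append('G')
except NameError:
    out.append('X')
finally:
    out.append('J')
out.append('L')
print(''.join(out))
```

Execution trace: 'Y' (try body, no exception) → 'J' (finally) → 'L' (after the try/except). Output: YJL

Answer: YJL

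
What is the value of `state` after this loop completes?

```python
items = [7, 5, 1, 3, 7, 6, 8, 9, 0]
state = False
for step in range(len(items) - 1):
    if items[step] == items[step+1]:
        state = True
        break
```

Check consecutive duplicates in [7, 5, 1, 3, 7, 6, 8, 9, 0]
`state` takes the values: False

Answer: False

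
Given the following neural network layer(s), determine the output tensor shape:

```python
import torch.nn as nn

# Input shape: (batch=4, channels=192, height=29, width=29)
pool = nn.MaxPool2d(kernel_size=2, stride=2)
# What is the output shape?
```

Input: (4, 192, 29, 29) -> Output: (4, 192, 14, 14)

Answer: (4, 192, 14, 14)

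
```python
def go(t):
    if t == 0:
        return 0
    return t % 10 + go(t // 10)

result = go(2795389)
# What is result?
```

Sum of digits of 2795389: 9 + 8 + 3 + 5 + 9 + 7 + 2 = 43

Answer: 43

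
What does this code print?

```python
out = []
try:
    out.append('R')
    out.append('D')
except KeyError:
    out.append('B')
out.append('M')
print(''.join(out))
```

Execution trace: 'R' (try body) → 'D' (try body, no exception) → 'M' (after the try/except). Output: RDM

Answer: RDM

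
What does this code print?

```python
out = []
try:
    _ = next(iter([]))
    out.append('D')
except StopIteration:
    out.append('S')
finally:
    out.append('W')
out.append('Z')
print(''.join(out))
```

Execution trace: 'S' (except StopIteration) → 'W' (finally) → 'Z' (after the try/except). Output: SWZ

Answer: SWZ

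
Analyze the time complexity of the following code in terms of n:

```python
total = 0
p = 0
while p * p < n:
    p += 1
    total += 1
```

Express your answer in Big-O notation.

Each loop level contributes: √n. Multiplying the contributions gives O(√n).

Answer: O(√n)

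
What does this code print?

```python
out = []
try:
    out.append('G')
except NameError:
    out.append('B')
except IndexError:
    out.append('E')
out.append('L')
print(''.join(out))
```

Execution trace: 'G' (try body, no exception) → 'L' (after the try/except). Output: GL

Answer: GL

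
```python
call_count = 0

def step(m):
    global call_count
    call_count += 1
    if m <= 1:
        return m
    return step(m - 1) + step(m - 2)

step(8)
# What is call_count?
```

Calls(m) = 1 + Calls(m-1) + Calls(m-2); Calls(0)=Calls(1)=1. For m=8 this gives 67.

Answer: 67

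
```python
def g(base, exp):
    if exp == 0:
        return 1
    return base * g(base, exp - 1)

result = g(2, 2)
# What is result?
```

g(2, 2) = 2 * 2 = 4

Answer: 4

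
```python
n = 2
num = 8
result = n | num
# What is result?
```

Trace:
`n = 2` → n = 2
`num = 8` → num = 8
`result = n | num` → result = 10
So result = 10

Answer: 10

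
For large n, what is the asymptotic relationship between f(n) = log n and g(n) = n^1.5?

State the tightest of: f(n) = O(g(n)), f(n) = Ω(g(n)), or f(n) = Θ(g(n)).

log n vs n^1.5: f(n) = O(g(n)) but not Ω(g(n)) — n^1.5 grows strictly faster than log n.

Answer: f(n) = O(g(n)) but not Ω(g(n)) — n^1.5 grows strictly faster than log n.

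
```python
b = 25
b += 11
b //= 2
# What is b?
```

Trace:
`b = 25` → b = 25
`b += 11` → b = 36
`b //= 2` → b = 18
So b = 18

Answer: 18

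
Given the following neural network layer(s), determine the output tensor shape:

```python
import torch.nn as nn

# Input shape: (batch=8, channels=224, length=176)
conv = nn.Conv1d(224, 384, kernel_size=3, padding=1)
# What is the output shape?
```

Input: (8, 224, 176) -> Output: (8, 384, 176)

Answer: (8, 384, 176)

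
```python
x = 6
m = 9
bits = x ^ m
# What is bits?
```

Trace:
`x = 6` → x = 6
`m = 9` → m = 9
`bits = x ^ m` → bits = 15
So bits = 15

Answer: 15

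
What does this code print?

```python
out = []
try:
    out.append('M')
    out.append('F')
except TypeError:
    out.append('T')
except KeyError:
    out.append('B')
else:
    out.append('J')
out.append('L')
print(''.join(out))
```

Execution trace: 'M' (try body) → 'F' (try body, no exception) → 'J' (else) → 'L' (after the try/except). Output: MFJL

Answer: MFJL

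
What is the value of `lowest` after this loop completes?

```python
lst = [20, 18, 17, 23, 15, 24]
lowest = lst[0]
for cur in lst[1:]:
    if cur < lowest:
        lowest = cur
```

Minimum of [20, 18, 17, 23, 15, 24]
`lowest` takes the values: 20 → 18 → 17 → 15

Answer: 15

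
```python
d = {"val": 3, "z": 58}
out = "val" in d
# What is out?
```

Trace:
`d = {"val": 3, "z": 58}` → d = {'val': 3, 'z': 58}
`out = "val" in d` → out = True
So out = True

Answer: True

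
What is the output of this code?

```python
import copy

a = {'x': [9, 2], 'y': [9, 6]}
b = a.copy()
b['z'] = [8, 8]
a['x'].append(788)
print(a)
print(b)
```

Key concept: shallow copy of dict with mutable values.
Step by step:
`a = {'x': [9, 2], 'y': [9, 6]}` → a = {'x': [9, 2], 'y': [9, 6]}
`b = a.copy()` → b = {'x': [9, 2], 'y': [9, 6]}
`b['z'] = [8, 8]` → b = {'x': [9, 2], 'y': [9, 6], 'z': [8, 8]}
`a['x'].append(788)` → a = {'x': [9, 2, 788], 'y': [9, 6]}; b = {'x': [9, 2, 788], 'y': [9, 6], 'z': [8, 8]}
`print(a)` → prints {'x': [9, 2, 788], 'y': [9, 6]}
`print(b)` → prints {'x': [9, 2, 788], 'y': [9, 6], 'z': [8, 8]}

Answer:
{'x': [9, 2, 788], 'y': [9, 6]}
{'x': [9, 2, 788], 'y': [9, 6], 'z': [8, 8]}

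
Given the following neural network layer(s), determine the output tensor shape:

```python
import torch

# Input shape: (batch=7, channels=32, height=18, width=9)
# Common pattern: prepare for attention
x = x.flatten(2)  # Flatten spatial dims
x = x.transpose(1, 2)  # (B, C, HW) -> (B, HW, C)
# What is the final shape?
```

Input: (7, 32, 18, 9) -> after flatten(2): (7, 32, 162) -> Output: (7, 162, 32)

Answer: (7, 162, 32)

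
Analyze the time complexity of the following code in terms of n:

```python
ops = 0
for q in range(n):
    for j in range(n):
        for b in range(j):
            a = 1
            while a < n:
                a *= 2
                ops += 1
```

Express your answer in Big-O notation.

Each loop level contributes: n × n × n × log n. Multiplying the contributions gives O(n^3 log n).

Answer: O(n^3 log n)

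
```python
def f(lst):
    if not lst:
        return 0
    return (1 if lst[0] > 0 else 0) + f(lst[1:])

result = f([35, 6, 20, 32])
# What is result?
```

Count of positive elements in [35, 6, 20, 32] = 4

Answer: 4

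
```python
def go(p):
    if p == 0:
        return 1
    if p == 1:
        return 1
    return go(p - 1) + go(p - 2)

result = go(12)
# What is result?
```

Build up from base cases: go(0)=1, go(1)=1, go(2)=2, go(3)=3, go(4)=5, go(5)=8, go(6)=13, ..., go(12)=233

Answer: 233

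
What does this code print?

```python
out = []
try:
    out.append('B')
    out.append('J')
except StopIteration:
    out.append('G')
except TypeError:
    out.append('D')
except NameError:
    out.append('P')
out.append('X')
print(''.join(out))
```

Execution trace: 'B' (try body) → 'J' (try body, no exception) → 'X' (after the try/except). Output: BJX

Answer: BJX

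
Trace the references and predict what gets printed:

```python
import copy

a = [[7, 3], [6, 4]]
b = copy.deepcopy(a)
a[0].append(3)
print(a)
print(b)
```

Key concept: deep copy is fully independent.
Step by step:
`a = [[7, 3], [6, 4]]` → a = [[7, 3], [6, 4]]
`b = copy.deepcopy(a)` → b = [[7, 3], [6, 4]]
`a[0].append(3)` → a = [[7, 3, 3], [6, 4]]
`print(a)` → prints [[7, 3, 3], [6, 4]]
`print(b)` → prints [[7, 3], [6, 4]]

Answer:
[[7, 3, 3], [6, 4]]
[[7, 3], [6, 4]]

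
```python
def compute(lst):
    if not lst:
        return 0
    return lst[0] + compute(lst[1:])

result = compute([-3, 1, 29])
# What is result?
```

(-3) + 1 + 29 + 0 = 27

Answer: 27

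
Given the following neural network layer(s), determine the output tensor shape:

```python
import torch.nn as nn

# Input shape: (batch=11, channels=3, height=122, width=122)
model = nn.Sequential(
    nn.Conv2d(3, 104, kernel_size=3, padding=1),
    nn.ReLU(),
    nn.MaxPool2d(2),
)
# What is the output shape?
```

Input: (11, 3, 122, 122) -> after Conv2d: (11, 104, 122, 122) -> after ReLU: (11, 104, 122, 122) -> Output: (11, 104, 61, 61)

Answer: (11, 104, 61, 61)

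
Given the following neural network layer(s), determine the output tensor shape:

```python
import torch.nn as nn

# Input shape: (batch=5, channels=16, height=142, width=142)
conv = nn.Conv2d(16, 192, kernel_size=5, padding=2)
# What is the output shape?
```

Input: (5, 16, 142, 142) -> Output: (5, 192, 142, 142)

Answer: (5, 192, 142, 142)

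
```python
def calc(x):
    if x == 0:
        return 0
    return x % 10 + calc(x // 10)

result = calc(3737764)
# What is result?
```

Sum of digits of 3737764: 4 + 6 + 7 + 7 + 3 + 7 + 3 = 37

Answer: 37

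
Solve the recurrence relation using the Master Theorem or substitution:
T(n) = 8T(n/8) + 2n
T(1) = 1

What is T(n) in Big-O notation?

By Master Theorem: a=8, b=8, f(n)=2n. Since log_8(8) = 1 and f(n) = Θ(n^1), Case 2 applies. T(n) = O(n log n).

Answer: O(n log n)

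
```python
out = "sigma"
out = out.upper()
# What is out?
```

Trace:
`out = "sigma"` → out = 'sigma'
`out = out.upper()` → out = 'SIGMA'
So out = 'SIGMA'

Answer: 'SIGMA'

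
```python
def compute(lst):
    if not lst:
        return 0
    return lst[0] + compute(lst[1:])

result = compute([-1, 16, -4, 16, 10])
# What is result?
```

(-1) + 16 + (-4) + 16 + 10 + 0 = 37

Answer: 37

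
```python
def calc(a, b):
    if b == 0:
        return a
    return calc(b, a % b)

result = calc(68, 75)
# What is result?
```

calc(68, 75) -> calc(75, 68) -> calc(68, 7) -> calc(7, 5) -> calc(5, 2) -> calc(2, 1) -> calc(1, 0) -> 1

Answer: 1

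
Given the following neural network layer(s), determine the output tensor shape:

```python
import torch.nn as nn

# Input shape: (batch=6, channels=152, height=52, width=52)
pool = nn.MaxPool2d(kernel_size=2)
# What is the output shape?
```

Input: (6, 152, 52, 52) -> Output: (6, 152, 26, 26)

Answer: (6, 152, 26, 26)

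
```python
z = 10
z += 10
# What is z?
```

Trace:
`z = 10` → z = 10
`z += 10` → z = 20
So z = 20

Answer: 20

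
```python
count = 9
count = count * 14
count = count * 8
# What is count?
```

Trace:
`count = 9` → count = 9
`count = count * 14` → count = 126
`count = count * 8` → count = 1008
So count = 1008

Answer: 1008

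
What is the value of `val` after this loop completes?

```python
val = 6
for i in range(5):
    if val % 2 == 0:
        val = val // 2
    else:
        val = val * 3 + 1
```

Collatz-style transformation from 6
`val` takes the values: 6 → 3 → 10 → 5 → 16 → 8

Answer: 8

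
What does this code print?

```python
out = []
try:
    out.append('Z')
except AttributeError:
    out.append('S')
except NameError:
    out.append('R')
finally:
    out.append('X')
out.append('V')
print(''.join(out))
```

Execution trace: 'Z' (try body, no exception) → 'X' (finally) → 'V' (after the try/except). Output: ZXV

Answer: ZXV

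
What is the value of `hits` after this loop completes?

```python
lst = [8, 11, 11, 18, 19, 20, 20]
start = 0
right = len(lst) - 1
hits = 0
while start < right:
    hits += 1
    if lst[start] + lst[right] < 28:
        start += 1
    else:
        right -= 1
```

Steps to find pair summing to 28
`hits` takes the values: 0 → 1 → 2 → 3 → 4 → 5 → 6

Answer: 6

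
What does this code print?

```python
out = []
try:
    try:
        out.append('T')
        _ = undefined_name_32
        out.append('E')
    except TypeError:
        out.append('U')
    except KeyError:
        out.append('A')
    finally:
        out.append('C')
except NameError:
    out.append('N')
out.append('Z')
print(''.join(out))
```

Execution trace: 'T' (inner try body) → 'C' (inner finally) → 'N' (outer except NameError) → 'Z' (after the try/except). Output: TCNZ

Answer: TCNZ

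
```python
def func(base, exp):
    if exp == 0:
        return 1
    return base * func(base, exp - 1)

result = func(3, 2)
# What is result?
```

func(3, 2) = 3 * 3 = 9

Answer: 9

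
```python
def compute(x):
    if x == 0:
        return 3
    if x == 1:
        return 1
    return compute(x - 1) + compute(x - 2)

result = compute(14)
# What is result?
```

Build up from base cases: compute(0)=3, compute(1)=1, compute(2)=4, compute(3)=5, compute(4)=9, compute(5)=14, compute(6)=23, ..., compute(14)=1076

Answer: 1076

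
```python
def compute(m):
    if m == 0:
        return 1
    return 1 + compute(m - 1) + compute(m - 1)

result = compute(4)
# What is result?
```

compute(m) = 1 + 2·compute(m-1), compute(0)=1. Closed form: (1+1)·2^4 - 1 = 31.

Answer: 31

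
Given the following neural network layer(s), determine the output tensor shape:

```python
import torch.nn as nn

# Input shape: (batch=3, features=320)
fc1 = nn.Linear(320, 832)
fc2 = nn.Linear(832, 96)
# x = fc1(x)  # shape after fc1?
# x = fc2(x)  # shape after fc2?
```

Input: (3, 320) -> after fc1: (3, 832) -> Output: (3, 96)

Answer: (3, 96)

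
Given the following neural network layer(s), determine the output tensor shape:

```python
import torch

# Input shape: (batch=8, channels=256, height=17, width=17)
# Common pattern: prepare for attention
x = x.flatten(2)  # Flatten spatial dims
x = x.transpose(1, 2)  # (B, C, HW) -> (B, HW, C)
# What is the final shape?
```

Input: (8, 256, 17, 17) -> after flatten(2): (8, 256, 289) -> Output: (8, 289, 256)

Answer: (8, 289, 256)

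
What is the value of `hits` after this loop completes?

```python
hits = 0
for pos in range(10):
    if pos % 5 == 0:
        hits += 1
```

Count numbers divisible by 5 in range(10)
`hits` takes the values: 0 → 1 → 2

Answer: 2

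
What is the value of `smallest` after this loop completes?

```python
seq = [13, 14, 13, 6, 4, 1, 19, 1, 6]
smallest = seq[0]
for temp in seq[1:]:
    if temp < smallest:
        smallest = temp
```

Minimum of [13, 14, 13, 6, 4, 1, 19, 1, 6]
`smallest` takes the values: 13 → 6 → 4 → 1

Answer: 1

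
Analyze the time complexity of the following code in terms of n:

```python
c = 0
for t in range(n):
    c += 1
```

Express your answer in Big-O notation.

Each loop level contributes: n. Multiplying the contributions gives O(n).

Answer: O(n)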